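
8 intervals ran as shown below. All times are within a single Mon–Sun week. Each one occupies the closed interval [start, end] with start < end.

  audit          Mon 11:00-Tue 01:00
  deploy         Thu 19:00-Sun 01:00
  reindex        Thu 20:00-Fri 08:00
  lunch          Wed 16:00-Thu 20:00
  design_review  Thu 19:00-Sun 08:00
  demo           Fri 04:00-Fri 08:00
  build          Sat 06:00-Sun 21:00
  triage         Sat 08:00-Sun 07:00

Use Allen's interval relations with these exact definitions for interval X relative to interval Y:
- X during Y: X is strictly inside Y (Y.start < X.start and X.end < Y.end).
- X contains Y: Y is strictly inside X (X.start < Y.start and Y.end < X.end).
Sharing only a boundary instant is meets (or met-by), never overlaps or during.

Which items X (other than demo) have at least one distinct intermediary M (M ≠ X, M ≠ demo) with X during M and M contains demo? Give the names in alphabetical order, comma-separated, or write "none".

Target demo = [Fri 04:00, Fri 08:00].
Intermediaries M with M contains demo: deploy, design_review.
Via deploy — items with X during deploy: reindex.
Via design_review — items with X during design_review: reindex, triage.
Union: reindex, triage.

reindex, triage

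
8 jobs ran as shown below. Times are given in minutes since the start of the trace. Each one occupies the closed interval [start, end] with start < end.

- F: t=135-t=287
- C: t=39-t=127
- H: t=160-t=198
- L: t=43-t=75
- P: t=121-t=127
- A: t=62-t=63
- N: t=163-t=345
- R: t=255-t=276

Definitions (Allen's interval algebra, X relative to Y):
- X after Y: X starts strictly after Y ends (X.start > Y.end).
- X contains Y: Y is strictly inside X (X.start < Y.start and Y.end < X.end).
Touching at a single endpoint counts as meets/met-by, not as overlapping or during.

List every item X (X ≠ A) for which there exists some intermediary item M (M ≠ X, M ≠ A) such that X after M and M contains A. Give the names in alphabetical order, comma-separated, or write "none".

Target A = [t=62, t=63].
Intermediaries M with M contains A: C, L.
Via C — items with X after C: F, H, N, R.
Via L — items with X after L: F, H, N, P, R.
Union: F, H, N, P, R.

F, H, N, P, R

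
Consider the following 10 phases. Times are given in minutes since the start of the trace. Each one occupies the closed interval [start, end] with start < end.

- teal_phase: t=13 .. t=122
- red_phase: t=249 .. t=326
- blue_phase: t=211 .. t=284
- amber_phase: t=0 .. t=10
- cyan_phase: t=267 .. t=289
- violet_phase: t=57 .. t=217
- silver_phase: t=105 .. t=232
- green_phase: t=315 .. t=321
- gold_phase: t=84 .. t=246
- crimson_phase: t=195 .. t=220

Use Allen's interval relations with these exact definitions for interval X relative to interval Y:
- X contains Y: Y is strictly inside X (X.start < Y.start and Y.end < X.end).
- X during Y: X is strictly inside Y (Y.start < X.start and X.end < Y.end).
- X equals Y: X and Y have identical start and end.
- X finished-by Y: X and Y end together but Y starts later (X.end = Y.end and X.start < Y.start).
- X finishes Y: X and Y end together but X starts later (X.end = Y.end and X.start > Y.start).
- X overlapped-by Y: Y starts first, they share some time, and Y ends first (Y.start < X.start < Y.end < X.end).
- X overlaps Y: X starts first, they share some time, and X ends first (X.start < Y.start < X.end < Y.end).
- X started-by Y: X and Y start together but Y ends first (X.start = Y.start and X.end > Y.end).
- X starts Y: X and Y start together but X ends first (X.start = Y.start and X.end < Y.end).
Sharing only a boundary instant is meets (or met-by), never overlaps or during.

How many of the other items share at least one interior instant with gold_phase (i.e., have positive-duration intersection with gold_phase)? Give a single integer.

Target gold_phase = [t=84, t=246].
amber_phase [t=0, t=10] → before → no.
blue_phase [t=211, t=284] → overlapped-by → counts.
crimson_phase [t=195, t=220] → during → counts.
cyan_phase [t=267, t=289] → after → no.
green_phase [t=315, t=321] → after → no.
red_phase [t=249, t=326] → after → no.
silver_phase [t=105, t=232] → during → counts.
teal_phase [t=13, t=122] → overlaps → counts.
violet_phase [t=57, t=217] → overlaps → counts.
Total: 5.

5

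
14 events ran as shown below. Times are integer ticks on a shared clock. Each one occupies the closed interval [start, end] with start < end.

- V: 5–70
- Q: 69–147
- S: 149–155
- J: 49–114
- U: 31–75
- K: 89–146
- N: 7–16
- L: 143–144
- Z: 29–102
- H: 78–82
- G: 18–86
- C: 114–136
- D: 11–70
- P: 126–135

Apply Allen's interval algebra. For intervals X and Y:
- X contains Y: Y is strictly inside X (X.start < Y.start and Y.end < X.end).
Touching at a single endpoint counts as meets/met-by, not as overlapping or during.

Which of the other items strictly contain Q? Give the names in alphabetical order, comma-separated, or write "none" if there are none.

Target Q = [69, 147].
C [114, 136] → during → no.
D [11, 70] → overlaps → no.
G [18, 86] → overlaps → no.
H [78, 82] → during → no.
J [49, 114] → overlaps → no.
K [89, 146] → during → no.
L [143, 144] → during → no.
N [7, 16] → before → no.
P [126, 135] → during → no.
S [149, 155] → after → no.
U [31, 75] → overlaps → no.
V [5, 70] → overlaps → no.
Z [29, 102] → overlaps → no.
Result: none.

none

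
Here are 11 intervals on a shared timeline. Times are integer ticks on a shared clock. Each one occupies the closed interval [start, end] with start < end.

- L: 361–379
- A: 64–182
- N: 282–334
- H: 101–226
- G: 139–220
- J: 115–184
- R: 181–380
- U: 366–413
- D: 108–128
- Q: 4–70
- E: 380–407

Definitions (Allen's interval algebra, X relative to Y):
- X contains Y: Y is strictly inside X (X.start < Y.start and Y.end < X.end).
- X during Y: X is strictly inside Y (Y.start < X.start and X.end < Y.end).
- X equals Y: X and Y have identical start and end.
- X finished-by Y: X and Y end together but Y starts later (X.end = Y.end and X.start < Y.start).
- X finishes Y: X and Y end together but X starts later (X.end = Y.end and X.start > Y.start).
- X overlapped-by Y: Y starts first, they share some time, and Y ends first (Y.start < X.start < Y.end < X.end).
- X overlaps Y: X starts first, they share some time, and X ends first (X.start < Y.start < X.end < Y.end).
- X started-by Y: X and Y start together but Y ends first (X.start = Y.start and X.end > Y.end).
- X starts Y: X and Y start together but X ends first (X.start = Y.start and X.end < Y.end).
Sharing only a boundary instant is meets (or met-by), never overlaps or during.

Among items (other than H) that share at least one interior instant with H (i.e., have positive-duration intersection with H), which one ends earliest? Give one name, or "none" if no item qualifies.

D

Target H = [101, 226].
A [64, 182] → overlaps → candidate.
D [108, 128] → during → candidate.
E [380, 407] → after → excluded.
G [139, 220] → during → candidate.
J [115, 184] → during → candidate.
L [361, 379] → after → excluded.
N [282, 334] → after → excluded.
Q [4, 70] → before → excluded.
R [181, 380] → overlapped-by → candidate.
U [366, 413] → after → excluded.
Among candidates, earliest end is 128 → D.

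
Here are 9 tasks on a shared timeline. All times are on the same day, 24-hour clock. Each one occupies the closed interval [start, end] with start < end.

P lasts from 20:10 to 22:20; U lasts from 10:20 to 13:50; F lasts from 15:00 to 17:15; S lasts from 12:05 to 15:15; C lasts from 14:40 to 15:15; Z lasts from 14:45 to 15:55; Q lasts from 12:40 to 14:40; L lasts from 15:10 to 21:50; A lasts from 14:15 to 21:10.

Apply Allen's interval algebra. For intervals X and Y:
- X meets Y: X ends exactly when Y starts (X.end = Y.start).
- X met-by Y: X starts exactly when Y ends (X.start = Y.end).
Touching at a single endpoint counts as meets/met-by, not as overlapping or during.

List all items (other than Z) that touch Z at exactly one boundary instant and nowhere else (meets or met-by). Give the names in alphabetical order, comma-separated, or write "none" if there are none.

Target Z = [14:45, 15:55].
A [14:15, 21:10] → contains → no.
C [14:40, 15:15] → overlaps → no.
F [15:00, 17:15] → overlapped-by → no.
L [15:10, 21:50] → overlapped-by → no.
P [20:10, 22:20] → after → no.
Q [12:40, 14:40] → before → no.
S [12:05, 15:15] → overlaps → no.
U [10:20, 13:50] → before → no.
Result: none.

none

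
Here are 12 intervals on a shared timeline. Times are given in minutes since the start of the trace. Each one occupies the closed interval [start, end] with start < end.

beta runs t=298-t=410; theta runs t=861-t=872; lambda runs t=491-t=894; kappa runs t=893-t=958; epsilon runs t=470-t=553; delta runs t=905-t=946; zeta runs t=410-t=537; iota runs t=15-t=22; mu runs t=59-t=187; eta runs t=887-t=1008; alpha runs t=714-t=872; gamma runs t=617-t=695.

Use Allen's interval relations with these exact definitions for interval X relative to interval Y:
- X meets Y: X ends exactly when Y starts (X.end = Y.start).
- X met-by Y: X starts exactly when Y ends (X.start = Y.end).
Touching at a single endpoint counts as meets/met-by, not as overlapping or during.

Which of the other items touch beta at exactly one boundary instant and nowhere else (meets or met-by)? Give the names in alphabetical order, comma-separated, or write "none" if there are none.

Target beta = [t=298, t=410].
alpha [t=714, t=872] → after → no.
delta [t=905, t=946] → after → no.
epsilon [t=470, t=553] → after → no.
eta [t=887, t=1008] → after → no.
gamma [t=617, t=695] → after → no.
iota [t=15, t=22] → before → no.
kappa [t=893, t=958] → after → no.
lambda [t=491, t=894] → after → no.
mu [t=59, t=187] → before → no.
theta [t=861, t=872] → after → no.
zeta [t=410, t=537] → met-by → yes.
Result: zeta.

zeta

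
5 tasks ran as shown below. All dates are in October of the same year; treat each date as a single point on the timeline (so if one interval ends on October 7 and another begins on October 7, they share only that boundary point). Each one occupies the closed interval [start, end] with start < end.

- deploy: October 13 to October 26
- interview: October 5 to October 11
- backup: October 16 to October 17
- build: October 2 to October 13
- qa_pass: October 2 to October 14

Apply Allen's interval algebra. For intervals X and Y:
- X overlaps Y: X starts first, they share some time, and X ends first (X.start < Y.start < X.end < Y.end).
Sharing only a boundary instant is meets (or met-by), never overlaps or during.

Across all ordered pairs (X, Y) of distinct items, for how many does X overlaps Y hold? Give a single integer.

Checking all 20 ordered pairs for relation 'overlaps'; matching pairs in alphabetical order:
(qa_pass, deploy): qa_pass overlaps deploy ✓
Count: 1.

1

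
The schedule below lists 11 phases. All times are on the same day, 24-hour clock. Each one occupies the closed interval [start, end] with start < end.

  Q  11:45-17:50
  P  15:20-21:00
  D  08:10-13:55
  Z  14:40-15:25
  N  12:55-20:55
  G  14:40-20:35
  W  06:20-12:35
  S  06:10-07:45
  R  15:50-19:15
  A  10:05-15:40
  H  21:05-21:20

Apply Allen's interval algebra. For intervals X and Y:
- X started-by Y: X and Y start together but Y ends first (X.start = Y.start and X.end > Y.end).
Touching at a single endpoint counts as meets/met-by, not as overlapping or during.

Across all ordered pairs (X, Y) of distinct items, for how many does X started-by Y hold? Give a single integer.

1

Checking all 110 ordered pairs for relation 'started-by'; matching pairs in alphabetical order:
(G, Z): G started-by Z ✓
Count: 1.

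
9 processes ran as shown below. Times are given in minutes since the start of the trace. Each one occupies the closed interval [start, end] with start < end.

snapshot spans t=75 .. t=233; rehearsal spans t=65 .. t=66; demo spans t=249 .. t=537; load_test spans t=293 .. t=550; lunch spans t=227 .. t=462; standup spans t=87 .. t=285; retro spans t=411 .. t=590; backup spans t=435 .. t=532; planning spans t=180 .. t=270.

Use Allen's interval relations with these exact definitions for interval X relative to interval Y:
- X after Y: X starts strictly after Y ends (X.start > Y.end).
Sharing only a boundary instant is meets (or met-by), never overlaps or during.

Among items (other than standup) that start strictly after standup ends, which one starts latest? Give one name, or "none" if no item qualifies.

Target standup = [t=87, t=285].
backup [t=435, t=532] → after → candidate.
demo [t=249, t=537] → overlapped-by → excluded.
load_test [t=293, t=550] → after → candidate.
lunch [t=227, t=462] → overlapped-by → excluded.
planning [t=180, t=270] → during → excluded.
rehearsal [t=65, t=66] → before → excluded.
retro [t=411, t=590] → after → candidate.
snapshot [t=75, t=233] → overlaps → excluded.
Among candidates, latest start is t=435 → backup.

backup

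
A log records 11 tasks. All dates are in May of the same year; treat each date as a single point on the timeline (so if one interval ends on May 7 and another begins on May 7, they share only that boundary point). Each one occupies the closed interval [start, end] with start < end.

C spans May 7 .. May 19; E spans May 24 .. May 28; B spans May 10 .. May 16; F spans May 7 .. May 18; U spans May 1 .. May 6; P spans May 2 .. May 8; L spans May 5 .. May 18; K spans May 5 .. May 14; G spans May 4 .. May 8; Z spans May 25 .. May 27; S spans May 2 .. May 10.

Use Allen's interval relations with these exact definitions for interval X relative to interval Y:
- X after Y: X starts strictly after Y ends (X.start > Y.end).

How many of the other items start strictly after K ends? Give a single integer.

Target K = [May 5, May 14].
B [May 10, May 16] → overlapped-by → no.
C [May 7, May 19] → overlapped-by → no.
E [May 24, May 28] → after → counts.
F [May 7, May 18] → overlapped-by → no.
G [May 4, May 8] → overlaps → no.
L [May 5, May 18] → started-by → no.
P [May 2, May 8] → overlaps → no.
S [May 2, May 10] → overlaps → no.
U [May 1, May 6] → overlaps → no.
Z [May 25, May 27] → after → counts.
Total: 2.

2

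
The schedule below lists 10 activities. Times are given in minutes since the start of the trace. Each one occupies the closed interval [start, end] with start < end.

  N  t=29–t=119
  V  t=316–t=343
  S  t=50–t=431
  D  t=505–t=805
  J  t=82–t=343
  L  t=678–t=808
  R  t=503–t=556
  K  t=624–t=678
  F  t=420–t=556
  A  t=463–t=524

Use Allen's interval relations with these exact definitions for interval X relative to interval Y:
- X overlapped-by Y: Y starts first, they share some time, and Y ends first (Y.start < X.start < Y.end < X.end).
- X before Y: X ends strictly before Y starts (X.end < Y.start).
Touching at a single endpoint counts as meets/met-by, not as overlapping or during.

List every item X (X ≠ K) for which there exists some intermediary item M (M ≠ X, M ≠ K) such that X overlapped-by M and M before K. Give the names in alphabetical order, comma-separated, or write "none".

Target K = [t=624, t=678].
Intermediaries M with M before K: A, F, J, N, R, S, V.
Via A — items with X overlapped-by A: D, R.
Via F — items with X overlapped-by F: D.
Via J — items with X overlapped-by J: none.
Via N — items with X overlapped-by N: J, S.
Via R — items with X overlapped-by R: D.
Via S — items with X overlapped-by S: F.
Via V — items with X overlapped-by V: none.
Union: D, F, J, R, S.

D, F, J, R, S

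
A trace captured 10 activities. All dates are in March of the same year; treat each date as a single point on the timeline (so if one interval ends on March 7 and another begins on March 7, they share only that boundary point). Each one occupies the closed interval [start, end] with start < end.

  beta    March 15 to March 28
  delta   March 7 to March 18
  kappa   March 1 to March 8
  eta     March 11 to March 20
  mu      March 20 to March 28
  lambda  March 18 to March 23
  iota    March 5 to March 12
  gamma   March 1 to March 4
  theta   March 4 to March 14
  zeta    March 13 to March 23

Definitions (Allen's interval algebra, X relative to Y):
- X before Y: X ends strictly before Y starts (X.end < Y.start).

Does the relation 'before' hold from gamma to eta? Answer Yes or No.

gamma = [March 1, March 4], eta = [March 11, March 20].
Actual relation of gamma to eta: before.
Asked whether 'before' holds → Yes.

Yes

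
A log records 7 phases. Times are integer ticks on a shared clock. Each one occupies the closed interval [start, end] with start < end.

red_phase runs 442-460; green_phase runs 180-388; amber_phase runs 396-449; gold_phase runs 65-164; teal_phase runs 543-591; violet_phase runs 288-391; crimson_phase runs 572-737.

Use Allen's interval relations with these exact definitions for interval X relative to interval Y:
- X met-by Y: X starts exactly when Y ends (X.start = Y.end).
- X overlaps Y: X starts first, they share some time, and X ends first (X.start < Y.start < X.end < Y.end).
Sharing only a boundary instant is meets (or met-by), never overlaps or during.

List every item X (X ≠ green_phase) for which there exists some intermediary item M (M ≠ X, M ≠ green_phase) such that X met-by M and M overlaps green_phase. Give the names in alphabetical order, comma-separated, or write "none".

Target green_phase = [180, 388].
Intermediaries M with M overlaps green_phase: none.
Union: none.

none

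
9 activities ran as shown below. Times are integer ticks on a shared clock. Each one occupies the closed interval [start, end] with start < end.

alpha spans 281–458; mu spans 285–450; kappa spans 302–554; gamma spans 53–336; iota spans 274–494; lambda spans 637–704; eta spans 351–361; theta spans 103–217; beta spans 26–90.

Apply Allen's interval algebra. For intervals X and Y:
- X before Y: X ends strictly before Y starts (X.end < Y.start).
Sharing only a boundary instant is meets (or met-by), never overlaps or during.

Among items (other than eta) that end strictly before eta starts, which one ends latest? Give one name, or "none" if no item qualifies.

gamma

Target eta = [351, 361].
alpha [281, 458] → contains → excluded.
beta [26, 90] → before → candidate.
gamma [53, 336] → before → candidate.
iota [274, 494] → contains → excluded.
kappa [302, 554] → contains → excluded.
lambda [637, 704] → after → excluded.
mu [285, 450] → contains → excluded.
theta [103, 217] → before → candidate.
Among candidates, latest end is 336 → gamma.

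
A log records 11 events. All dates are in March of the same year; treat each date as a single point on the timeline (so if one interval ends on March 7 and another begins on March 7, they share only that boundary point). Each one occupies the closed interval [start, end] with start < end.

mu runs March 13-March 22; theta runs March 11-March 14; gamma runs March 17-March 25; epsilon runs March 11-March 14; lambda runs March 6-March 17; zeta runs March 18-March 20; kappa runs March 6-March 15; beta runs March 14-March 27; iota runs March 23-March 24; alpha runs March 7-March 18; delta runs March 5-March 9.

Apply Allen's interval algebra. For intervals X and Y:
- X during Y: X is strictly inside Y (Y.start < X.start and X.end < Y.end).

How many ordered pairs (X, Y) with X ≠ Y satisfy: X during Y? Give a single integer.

12

Checking all 110 ordered pairs for relation 'during'; matching pairs in alphabetical order:
(epsilon, alpha): epsilon during alpha ✓
(epsilon, kappa): epsilon during kappa ✓
(epsilon, lambda): epsilon during lambda ✓
(gamma, beta): gamma during beta ✓
(iota, beta): iota during beta ✓
(iota, gamma): iota during gamma ✓
(theta, alpha): theta during alpha ✓
(theta, kappa): theta during kappa ✓
(theta, lambda): theta during lambda ✓
(zeta, beta): zeta during beta ✓
(zeta, gamma): zeta during gamma ✓
(zeta, mu): zeta during mu ✓
Count: 12.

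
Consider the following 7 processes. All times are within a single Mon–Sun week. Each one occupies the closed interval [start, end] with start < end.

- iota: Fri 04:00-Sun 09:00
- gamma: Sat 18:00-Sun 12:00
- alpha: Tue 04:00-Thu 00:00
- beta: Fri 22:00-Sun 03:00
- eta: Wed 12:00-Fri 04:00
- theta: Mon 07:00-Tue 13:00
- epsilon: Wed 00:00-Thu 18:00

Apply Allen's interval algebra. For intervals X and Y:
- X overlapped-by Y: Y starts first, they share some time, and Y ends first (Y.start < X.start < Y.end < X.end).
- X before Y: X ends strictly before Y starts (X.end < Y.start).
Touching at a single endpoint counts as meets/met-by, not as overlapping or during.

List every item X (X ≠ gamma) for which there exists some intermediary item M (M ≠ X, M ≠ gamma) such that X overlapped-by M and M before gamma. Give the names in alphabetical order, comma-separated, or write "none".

alpha, epsilon, eta

Target gamma = [Sat 18:00, Sun 12:00].
Intermediaries M with M before gamma: alpha, epsilon, eta, theta.
Via alpha — items with X overlapped-by alpha: epsilon, eta.
Via epsilon — items with X overlapped-by epsilon: eta.
Via eta — items with X overlapped-by eta: none.
Via theta — items with X overlapped-by theta: alpha.
Union: alpha, epsilon, eta.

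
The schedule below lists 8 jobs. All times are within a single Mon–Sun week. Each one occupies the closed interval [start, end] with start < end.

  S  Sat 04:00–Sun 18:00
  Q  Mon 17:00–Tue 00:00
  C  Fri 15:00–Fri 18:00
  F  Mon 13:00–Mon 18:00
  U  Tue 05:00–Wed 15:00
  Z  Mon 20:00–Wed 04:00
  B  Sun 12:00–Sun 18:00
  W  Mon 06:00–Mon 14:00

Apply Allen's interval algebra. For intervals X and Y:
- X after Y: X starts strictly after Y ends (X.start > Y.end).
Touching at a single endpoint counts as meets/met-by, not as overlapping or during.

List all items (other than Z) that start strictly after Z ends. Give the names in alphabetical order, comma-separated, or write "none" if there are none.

B, C, S

Target Z = [Mon 20:00, Wed 04:00].
B [Sun 12:00, Sun 18:00] → after → yes.
C [Fri 15:00, Fri 18:00] → after → yes.
F [Mon 13:00, Mon 18:00] → before → no.
Q [Mon 17:00, Tue 00:00] → overlaps → no.
S [Sat 04:00, Sun 18:00] → after → yes.
U [Tue 05:00, Wed 15:00] → overlapped-by → no.
W [Mon 06:00, Mon 14:00] → before → no.
Result: B, C, S.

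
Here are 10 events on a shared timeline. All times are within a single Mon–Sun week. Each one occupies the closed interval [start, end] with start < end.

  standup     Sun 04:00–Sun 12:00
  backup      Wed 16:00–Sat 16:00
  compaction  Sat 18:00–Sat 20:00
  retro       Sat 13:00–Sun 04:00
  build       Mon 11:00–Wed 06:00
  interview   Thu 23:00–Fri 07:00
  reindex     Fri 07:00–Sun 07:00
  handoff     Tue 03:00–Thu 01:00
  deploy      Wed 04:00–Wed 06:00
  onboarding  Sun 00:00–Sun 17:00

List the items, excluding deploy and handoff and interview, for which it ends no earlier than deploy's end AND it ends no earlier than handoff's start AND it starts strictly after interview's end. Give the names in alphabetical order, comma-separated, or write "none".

Conditions: its end is no earlier than deploy's end (X.end >= Wed 06:00) AND its end is no earlier than handoff's start (X.end >= Tue 03:00) AND its start is strictly after interview's end (X.start > Fri 07:00).
backup: end Sat 16:00 >= Wed 06:00? ✓; end Sat 16:00 >= Tue 03:00? ✓; start Wed 16:00 > Fri 07:00? ✗ → no.
build: end Wed 06:00 >= Wed 06:00? ✓; end Wed 06:00 >= Tue 03:00? ✓; start Mon 11:00 > Fri 07:00? ✗ → no.
compaction: end Sat 20:00 >= Wed 06:00? ✓; end Sat 20:00 >= Tue 03:00? ✓; start Sat 18:00 > Fri 07:00? ✓ → yes.
onboarding: end Sun 17:00 >= Wed 06:00? ✓; end Sun 17:00 >= Tue 03:00? ✓; start Sun 00:00 > Fri 07:00? ✓ → yes.
reindex: end Sun 07:00 >= Wed 06:00? ✓; end Sun 07:00 >= Tue 03:00? ✓; start Fri 07:00 > Fri 07:00? ✗ → no.
retro: end Sun 04:00 >= Wed 06:00? ✓; end Sun 04:00 >= Tue 03:00? ✓; start Sat 13:00 > Fri 07:00? ✓ → yes.
standup: end Sun 12:00 >= Wed 06:00? ✓; end Sun 12:00 >= Tue 03:00? ✓; start Sun 04:00 > Fri 07:00? ✓ → yes.
Result: compaction, onboarding, retro, standup.

compaction, onboarding, retro, standup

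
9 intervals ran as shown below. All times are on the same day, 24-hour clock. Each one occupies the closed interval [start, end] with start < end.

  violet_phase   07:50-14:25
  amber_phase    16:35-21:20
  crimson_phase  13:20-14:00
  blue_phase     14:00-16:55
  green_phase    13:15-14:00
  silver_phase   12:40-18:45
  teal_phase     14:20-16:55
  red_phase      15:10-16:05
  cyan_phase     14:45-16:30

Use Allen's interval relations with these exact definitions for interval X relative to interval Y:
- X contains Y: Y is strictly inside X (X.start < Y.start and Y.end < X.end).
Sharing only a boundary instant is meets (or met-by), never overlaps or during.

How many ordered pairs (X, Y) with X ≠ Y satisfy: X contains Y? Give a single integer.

13

Checking all 72 ordered pairs for relation 'contains'; matching pairs in alphabetical order:
(blue_phase, cyan_phase): blue_phase contains cyan_phase ✓
(blue_phase, red_phase): blue_phase contains red_phase ✓
(cyan_phase, red_phase): cyan_phase contains red_phase ✓
(silver_phase, blue_phase): silver_phase contains blue_phase ✓
(silver_phase, crimson_phase): silver_phase contains crimson_phase ✓
(silver_phase, cyan_phase): silver_phase contains cyan_phase ✓
(silver_phase, green_phase): silver_phase contains green_phase ✓
(silver_phase, red_phase): silver_phase contains red_phase ✓
(silver_phase, teal_phase): silver_phase contains teal_phase ✓
(teal_phase, cyan_phase): teal_phase contains cyan_phase ✓
(teal_phase, red_phase): teal_phase contains red_phase ✓
(violet_phase, crimson_phase): violet_phase contains crimson_phase ✓
(violet_phase, green_phase): violet_phase contains green_phase ✓
Count: 13.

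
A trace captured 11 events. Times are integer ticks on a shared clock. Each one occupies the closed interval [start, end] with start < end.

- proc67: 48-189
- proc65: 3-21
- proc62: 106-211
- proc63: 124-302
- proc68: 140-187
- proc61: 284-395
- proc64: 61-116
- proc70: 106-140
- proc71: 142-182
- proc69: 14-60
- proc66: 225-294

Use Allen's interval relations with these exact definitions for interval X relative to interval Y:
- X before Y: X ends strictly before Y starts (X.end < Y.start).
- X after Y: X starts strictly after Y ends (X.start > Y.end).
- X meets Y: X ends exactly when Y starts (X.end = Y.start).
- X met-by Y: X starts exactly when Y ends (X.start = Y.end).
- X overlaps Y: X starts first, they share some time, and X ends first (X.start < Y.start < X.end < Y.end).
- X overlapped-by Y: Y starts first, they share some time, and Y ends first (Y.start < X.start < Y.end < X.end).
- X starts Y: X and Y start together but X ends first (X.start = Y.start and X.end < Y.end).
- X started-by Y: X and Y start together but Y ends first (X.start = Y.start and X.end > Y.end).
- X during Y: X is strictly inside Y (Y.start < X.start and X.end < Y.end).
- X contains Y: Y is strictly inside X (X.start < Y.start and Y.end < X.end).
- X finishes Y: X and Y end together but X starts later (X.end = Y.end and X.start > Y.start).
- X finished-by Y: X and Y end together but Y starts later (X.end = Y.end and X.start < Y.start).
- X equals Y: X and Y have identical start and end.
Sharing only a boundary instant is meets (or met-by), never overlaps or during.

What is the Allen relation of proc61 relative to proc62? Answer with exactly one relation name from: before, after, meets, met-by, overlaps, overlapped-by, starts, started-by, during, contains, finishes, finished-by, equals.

proc61 = [284, 395]; proc62 = [106, 211].
Compare endpoints: proc61.start > proc62.start, proc61.start > proc62.end, proc61.end > proc62.start, proc61.end > proc62.end.
That pattern is 'after'.

after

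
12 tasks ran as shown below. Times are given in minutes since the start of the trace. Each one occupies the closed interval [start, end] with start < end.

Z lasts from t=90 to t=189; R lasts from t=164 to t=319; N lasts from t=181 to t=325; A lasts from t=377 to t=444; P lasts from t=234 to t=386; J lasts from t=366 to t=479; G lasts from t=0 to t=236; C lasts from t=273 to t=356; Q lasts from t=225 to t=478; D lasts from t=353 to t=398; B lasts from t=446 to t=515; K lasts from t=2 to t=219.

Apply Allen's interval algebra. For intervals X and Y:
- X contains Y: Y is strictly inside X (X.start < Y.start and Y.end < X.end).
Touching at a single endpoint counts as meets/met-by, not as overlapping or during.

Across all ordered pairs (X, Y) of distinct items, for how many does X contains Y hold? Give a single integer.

Checking all 132 ordered pairs for relation 'contains'; matching pairs in alphabetical order:
(G, K): G contains K ✓
(G, Z): G contains Z ✓
(J, A): J contains A ✓
(K, Z): K contains Z ✓
(P, C): P contains C ✓
(Q, A): Q contains A ✓
(Q, C): Q contains C ✓
(Q, D): Q contains D ✓
(Q, P): Q contains P ✓
Count: 9.

9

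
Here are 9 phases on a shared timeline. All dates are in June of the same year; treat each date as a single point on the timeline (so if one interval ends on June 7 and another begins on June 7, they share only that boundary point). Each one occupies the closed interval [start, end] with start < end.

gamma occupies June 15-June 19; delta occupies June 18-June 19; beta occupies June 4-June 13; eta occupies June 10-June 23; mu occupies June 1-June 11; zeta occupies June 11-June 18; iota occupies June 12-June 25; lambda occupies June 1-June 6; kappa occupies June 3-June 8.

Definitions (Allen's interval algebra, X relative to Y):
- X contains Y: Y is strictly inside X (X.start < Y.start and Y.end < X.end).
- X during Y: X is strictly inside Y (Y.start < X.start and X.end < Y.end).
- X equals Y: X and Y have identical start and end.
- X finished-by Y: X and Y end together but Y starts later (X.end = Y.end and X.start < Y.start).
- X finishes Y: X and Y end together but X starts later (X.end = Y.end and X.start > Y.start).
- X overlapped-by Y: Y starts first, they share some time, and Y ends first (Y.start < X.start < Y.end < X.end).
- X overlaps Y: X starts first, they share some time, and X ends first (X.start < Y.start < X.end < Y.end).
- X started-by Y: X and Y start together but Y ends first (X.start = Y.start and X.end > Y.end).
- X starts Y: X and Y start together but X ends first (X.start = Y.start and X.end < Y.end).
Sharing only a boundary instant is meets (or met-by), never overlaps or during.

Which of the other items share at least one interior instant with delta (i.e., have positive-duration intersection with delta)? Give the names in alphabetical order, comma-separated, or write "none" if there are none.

eta, gamma, iota

Target delta = [June 18, June 19].
beta [June 4, June 13] → before → no.
eta [June 10, June 23] → contains → yes.
gamma [June 15, June 19] → finished-by → yes.
iota [June 12, June 25] → contains → yes.
kappa [June 3, June 8] → before → no.
lambda [June 1, June 6] → before → no.
mu [June 1, June 11] → before → no.
zeta [June 11, June 18] → meets → no.
Result: eta, gamma, iota.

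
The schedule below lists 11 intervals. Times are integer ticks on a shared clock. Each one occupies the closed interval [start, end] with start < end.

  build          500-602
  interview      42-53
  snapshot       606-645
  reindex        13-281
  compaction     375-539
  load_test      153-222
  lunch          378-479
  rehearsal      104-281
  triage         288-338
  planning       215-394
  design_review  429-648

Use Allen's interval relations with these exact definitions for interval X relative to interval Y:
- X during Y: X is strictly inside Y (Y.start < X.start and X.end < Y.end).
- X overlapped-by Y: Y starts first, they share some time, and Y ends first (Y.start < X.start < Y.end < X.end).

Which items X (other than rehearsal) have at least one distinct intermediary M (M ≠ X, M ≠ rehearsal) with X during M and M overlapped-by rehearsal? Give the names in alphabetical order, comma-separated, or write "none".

Target rehearsal = [104, 281].
Intermediaries M with M overlapped-by rehearsal: planning.
Via planning — items with X during planning: triage.
Union: triage.

triage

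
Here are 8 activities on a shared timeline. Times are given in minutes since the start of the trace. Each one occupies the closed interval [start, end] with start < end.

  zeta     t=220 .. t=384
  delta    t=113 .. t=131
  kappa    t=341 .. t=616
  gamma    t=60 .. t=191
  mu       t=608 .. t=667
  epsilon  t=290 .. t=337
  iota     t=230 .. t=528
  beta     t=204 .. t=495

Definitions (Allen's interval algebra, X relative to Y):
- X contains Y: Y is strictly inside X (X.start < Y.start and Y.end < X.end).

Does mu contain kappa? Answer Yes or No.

mu = [t=608, t=667], kappa = [t=341, t=616].
Actual relation of mu to kappa: overlapped-by.
Asked whether 'contains' holds → No.

No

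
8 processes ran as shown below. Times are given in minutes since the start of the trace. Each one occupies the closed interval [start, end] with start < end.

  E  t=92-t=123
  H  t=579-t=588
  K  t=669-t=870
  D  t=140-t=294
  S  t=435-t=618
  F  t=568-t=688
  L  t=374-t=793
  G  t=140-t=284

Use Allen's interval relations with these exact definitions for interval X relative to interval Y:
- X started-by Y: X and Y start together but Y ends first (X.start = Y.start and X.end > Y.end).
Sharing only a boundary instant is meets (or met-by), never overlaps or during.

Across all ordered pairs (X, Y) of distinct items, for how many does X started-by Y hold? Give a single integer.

Checking all 56 ordered pairs for relation 'started-by'; matching pairs in alphabetical order:
(D, G): D started-by G ✓
Count: 1.

1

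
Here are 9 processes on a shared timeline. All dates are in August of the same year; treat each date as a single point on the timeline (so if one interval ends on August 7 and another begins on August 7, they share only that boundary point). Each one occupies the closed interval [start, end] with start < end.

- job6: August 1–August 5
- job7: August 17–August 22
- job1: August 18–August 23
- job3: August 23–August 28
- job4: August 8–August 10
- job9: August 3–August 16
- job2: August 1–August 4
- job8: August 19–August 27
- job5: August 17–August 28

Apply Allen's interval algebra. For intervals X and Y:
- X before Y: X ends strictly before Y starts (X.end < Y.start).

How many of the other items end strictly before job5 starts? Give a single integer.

Target job5 = [August 17, August 28].
job1 [August 18, August 23] → during → no.
job2 [August 1, August 4] → before → counts.
job3 [August 23, August 28] → finishes → no.
job4 [August 8, August 10] → before → counts.
job6 [August 1, August 5] → before → counts.
job7 [August 17, August 22] → starts → no.
job8 [August 19, August 27] → during → no.
job9 [August 3, August 16] → before → counts.
Total: 4.

4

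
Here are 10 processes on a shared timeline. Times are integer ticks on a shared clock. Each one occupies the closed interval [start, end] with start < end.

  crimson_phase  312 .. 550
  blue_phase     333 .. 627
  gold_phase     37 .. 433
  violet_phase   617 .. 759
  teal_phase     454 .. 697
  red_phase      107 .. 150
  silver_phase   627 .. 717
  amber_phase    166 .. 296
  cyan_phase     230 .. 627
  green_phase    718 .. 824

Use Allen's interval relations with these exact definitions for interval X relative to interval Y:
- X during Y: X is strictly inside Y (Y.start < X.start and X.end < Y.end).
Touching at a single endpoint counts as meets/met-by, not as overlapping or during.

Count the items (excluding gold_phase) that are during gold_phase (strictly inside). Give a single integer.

2

Target gold_phase = [37, 433].
amber_phase [166, 296] → during → counts.
blue_phase [333, 627] → overlapped-by → no.
crimson_phase [312, 550] → overlapped-by → no.
cyan_phase [230, 627] → overlapped-by → no.
green_phase [718, 824] → after → no.
red_phase [107, 150] → during → counts.
silver_phase [627, 717] → after → no.
teal_phase [454, 697] → after → no.
violet_phase [617, 759] → after → no.
Total: 2.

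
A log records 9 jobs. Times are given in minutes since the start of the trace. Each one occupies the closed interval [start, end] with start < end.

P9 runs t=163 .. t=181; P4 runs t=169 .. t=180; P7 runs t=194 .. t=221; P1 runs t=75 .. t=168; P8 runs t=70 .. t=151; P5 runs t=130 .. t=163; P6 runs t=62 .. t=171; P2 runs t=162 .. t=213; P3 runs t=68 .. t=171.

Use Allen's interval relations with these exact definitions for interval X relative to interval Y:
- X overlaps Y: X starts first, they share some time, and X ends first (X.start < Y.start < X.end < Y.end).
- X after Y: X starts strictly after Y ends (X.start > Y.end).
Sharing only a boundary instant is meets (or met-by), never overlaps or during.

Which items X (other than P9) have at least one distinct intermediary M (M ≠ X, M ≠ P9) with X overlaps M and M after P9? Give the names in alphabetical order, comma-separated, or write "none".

Target P9 = [t=163, t=181].
Intermediaries M with M after P9: P7.
Via P7 — items with X overlaps P7: P2.
Union: P2.

P2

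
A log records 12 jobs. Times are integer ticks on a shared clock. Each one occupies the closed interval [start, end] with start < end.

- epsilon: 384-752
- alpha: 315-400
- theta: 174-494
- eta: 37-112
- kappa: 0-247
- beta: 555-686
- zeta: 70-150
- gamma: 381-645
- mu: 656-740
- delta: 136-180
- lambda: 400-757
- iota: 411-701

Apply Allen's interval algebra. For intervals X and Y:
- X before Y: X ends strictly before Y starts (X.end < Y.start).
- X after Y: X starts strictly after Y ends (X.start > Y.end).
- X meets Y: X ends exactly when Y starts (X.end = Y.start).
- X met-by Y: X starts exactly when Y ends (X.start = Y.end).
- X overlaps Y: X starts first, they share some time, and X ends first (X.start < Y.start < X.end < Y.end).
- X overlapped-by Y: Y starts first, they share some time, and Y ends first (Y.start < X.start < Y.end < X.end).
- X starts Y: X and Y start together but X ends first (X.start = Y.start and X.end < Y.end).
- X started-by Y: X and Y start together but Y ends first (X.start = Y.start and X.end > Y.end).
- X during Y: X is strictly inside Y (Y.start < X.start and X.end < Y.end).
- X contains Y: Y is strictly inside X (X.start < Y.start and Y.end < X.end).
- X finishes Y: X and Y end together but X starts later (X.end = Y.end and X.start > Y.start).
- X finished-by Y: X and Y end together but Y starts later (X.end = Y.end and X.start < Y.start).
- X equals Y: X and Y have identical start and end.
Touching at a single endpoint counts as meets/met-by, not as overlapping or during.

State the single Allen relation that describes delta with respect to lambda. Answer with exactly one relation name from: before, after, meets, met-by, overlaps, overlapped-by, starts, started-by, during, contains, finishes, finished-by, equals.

before

delta = [136, 180]; lambda = [400, 757].
Compare endpoints: delta.start < lambda.start, delta.start < lambda.end, delta.end < lambda.start, delta.end < lambda.end.
That pattern is 'before'.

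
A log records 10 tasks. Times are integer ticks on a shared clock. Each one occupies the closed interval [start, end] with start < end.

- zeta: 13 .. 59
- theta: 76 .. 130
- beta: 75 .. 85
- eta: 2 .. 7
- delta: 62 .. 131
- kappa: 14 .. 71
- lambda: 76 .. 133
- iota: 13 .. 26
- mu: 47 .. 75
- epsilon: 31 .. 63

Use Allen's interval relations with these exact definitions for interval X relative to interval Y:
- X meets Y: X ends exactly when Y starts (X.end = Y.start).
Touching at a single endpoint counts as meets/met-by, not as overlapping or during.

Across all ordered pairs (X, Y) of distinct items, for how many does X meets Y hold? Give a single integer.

1

Checking all 90 ordered pairs for relation 'meets'; matching pairs in alphabetical order:
(mu, beta): mu meets beta ✓
Count: 1.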